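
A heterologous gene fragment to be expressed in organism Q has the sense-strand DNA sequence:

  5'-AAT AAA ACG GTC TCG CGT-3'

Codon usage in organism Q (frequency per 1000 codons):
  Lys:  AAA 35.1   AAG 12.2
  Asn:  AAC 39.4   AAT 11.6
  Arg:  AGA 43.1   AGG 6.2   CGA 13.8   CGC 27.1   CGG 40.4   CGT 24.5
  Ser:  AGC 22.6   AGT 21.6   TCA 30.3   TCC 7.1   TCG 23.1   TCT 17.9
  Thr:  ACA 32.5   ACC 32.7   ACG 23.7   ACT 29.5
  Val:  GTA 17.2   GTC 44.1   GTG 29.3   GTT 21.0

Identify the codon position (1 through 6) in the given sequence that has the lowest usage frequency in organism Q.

Codon 1 AAT (Asn): 11.6 per 1000.
Codon 2 AAA (Lys): 35.1 per 1000.
Codon 3 ACG (Thr): 23.7 per 1000.
Codon 4 GTC (Val): 44.1 per 1000.
Codon 5 TCG (Ser): 23.1 per 1000.
Codon 6 CGT (Arg): 24.5 per 1000.
Lowest frequency is 11.6 at codon 1.

1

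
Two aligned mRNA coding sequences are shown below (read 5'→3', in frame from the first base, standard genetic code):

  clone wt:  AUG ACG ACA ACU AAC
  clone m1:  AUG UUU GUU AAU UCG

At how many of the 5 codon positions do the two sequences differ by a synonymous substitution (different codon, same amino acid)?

Codon 1: AUG Met / AUG Met — identical.
Codon 2: ACG Thr / UUU Phe — nonsynonymous.
Codon 3: ACA Thr / GUU Val — nonsynonymous.
Codon 4: ACU Thr / AAU Asn — nonsynonymous.
Codon 5: AAC Asn / UCG Ser — nonsynonymous.
Synonymous differences: 0.

0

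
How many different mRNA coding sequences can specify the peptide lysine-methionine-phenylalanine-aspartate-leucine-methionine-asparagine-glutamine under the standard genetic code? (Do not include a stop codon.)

192

Lys: 2 codons.
Met: 1 codon.
Phe: 2 codons.
Asp: 2 codons.
Leu: 6 codons.
Met: 1 codon.
Asn: 2 codons.
Gln: 2 codons.
2 × 1 × 2 × 2 × 6 × 1 × 2 × 2 = 192.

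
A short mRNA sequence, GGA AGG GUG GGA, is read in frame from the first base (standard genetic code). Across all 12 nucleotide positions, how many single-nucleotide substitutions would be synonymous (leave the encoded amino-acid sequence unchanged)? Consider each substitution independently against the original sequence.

11

Codon 1 (GGA, Gly): 3 synonymous substitutions.
Codon 2 (AGG, Arg): 2 synonymous substitutions.
Codon 3 (GUG, Val): 3 synonymous substitutions.
Codon 4 (GGA, Gly): 3 synonymous substitutions.
Total: 3 + 2 + 3 + 3 = 11.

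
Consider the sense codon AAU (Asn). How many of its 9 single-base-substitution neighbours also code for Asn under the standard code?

1

Position 1: none → 0 synonymous.
Position 2: none → 0 synonymous.
Position 3: AAC → 1 synonymous.
Total: 0 + 0 + 1 = 1.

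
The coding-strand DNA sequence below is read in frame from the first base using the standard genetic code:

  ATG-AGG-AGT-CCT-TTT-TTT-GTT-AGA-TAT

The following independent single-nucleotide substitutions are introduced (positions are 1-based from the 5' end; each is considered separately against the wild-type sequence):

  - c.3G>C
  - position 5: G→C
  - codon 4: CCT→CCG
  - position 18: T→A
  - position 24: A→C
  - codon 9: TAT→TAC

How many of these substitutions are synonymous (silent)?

Codon 1: ATG (Met) → ATC (Ile) — missense.
Codon 2: AGG (Arg) → ACG (Thr) — missense.
Codon 4: CCT (Pro) → CCG (Pro) — synonymous.
Codon 6: TTT (Phe) → TTA (Leu) — missense.
Codon 8: AGA (Arg) → AGC (Ser) — missense.
Codon 9: TAT (Tyr) → TAC (Tyr) — synonymous.
Synonymous: 2 of 6.

2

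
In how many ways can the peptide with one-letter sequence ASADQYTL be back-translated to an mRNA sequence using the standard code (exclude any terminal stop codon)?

18432

Ala: 4 codons.
Ser: 6 codons.
Ala: 4 codons.
Asp: 2 codons.
Gln: 2 codons.
Tyr: 2 codons.
Thr: 4 codons.
Leu: 6 codons.
4 × 6 × 4 × 2 × 2 × 2 × 4 × 6 = 18432.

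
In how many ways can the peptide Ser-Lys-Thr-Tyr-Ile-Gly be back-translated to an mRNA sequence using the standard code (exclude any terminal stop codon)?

1152

Ser: 6 codons.
Lys: 2 codons.
Thr: 4 codons.
Tyr: 2 codons.
Ile: 3 codons.
Gly: 4 codons.
6 × 2 × 4 × 2 × 3 × 4 = 1152.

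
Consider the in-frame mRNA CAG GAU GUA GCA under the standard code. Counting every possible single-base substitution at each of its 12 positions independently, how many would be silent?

Codon 1 (CAG, Gln): 1 synonymous substitution.
Codon 2 (GAU, Asp): 1 synonymous substitution.
Codon 3 (GUA, Val): 3 synonymous substitutions.
Codon 4 (GCA, Ala): 3 synonymous substitutions.
Total: 1 + 1 + 3 + 3 = 8.

8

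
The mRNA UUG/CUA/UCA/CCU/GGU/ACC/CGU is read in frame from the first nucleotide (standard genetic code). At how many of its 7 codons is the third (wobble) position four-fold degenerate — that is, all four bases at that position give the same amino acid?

6

Codon 1 UUG (Leu): third position 2-fold.
Codon 2 CUA (Leu): third position 4-fold.
Codon 3 UCA (Ser): third position 4-fold.
Codon 4 CCU (Pro): third position 4-fold.
Codon 5 GGU (Gly): third position 4-fold.
Codon 6 ACC (Thr): third position 4-fold.
Codon 7 CGU (Arg): third position 4-fold.
Four-fold degenerate third positions: 6.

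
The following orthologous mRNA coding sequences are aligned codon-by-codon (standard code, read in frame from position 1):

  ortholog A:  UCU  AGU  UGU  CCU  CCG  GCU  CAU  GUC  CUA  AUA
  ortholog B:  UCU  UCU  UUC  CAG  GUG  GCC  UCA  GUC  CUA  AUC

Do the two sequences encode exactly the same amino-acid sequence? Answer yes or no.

no

Codon 1: UCU Ser / UCU Ser — identical.
Codon 2: AGU Ser / UCU Ser — synonymous.
Codon 3: UGU Cys / UUC Phe — nonsynonymous.
Codon 4: CCU Pro / CAG Gln — nonsynonymous.
Codon 5: CCG Pro / GUG Val — nonsynonymous.
Codon 6: GCU Ala / GCC Ala — synonymous.
Codon 7: CAU His / UCA Ser — nonsynonymous.
Codon 8: GUC Val / GUC Val — identical.
Codon 9: CUA Leu / CUA Leu — identical.
Codon 10: AUA Ile / AUC Ile — synonymous.
Nonsynonymous differences: 4 → different protein.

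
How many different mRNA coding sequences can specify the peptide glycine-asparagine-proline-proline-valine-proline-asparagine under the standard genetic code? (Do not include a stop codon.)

Gly: 4 codons.
Asn: 2 codons.
Pro: 4 codons.
Pro: 4 codons.
Val: 4 codons.
Pro: 4 codons.
Asn: 2 codons.
4 × 2 × 4 × 4 × 4 × 4 × 2 = 4096.

4096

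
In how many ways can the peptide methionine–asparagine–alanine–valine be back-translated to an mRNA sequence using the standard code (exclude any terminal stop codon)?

Met: 1 codon.
Asn: 2 codons.
Ala: 4 codons.
Val: 4 codons.
1 × 2 × 4 × 4 = 32.

32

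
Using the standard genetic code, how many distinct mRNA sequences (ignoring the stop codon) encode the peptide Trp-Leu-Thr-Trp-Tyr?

48

Trp: 1 codon.
Leu: 6 codons.
Thr: 4 codons.
Trp: 1 codon.
Tyr: 2 codons.
1 × 6 × 4 × 1 × 2 = 48.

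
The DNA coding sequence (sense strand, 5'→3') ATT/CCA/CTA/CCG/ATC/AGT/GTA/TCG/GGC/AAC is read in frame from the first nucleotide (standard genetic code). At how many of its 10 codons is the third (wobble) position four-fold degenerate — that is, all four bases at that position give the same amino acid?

6

Codon 1 ATT (Ile): third position 3-fold.
Codon 2 CCA (Pro): third position 4-fold.
Codon 3 CTA (Leu): third position 4-fold.
Codon 4 CCG (Pro): third position 4-fold.
Codon 5 ATC (Ile): third position 3-fold.
Codon 6 AGT (Ser): third position 2-fold.
Codon 7 GTA (Val): third position 4-fold.
Codon 8 TCG (Ser): third position 4-fold.
Codon 9 GGC (Gly): third position 4-fold.
Codon 10 AAC (Asn): third position 2-fold.
Four-fold degenerate third positions: 6.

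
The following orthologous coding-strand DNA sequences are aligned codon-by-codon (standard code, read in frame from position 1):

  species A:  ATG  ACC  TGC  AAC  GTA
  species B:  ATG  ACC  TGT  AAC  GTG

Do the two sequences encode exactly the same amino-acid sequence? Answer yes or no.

yes

Codon 1: ATG Met / ATG Met — identical.
Codon 2: ACC Thr / ACC Thr — identical.
Codon 3: TGC Cys / TGT Cys — synonymous.
Codon 4: AAC Asn / AAC Asn — identical.
Codon 5: GTA Val / GTG Val — synonymous.
Nonsynonymous differences: 0 → same protein.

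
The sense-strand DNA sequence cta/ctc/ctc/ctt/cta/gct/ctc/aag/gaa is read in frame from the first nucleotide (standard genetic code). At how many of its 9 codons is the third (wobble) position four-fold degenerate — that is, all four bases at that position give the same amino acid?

Codon 1 CTA (Leu): third position 4-fold.
Codon 2 CTC (Leu): third position 4-fold.
Codon 3 CTC (Leu): third position 4-fold.
Codon 4 CTT (Leu): third position 4-fold.
Codon 5 CTA (Leu): third position 4-fold.
Codon 6 GCT (Ala): third position 4-fold.
Codon 7 CTC (Leu): third position 4-fold.
Codon 8 AAG (Lys): third position 2-fold.
Codon 9 GAA (Glu): third position 2-fold.
Four-fold degenerate third positions: 7.

7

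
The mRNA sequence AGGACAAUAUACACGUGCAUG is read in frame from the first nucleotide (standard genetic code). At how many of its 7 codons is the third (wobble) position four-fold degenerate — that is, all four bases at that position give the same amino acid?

Codon 1 AGG (Arg): third position 2-fold.
Codon 2 ACA (Thr): third position 4-fold.
Codon 3 AUA (Ile): third position 3-fold.
Codon 4 UAC (Tyr): third position 2-fold.
Codon 5 ACG (Thr): third position 4-fold.
Codon 6 UGC (Cys): third position 2-fold.
Codon 7 AUG (Met): third position 1-fold.
Four-fold degenerate third positions: 2.

2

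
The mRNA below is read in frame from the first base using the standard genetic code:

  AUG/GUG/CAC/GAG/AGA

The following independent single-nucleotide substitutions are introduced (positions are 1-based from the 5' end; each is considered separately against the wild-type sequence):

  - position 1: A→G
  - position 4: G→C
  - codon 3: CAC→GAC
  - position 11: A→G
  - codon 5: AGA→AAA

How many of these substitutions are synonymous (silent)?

Codon 1: AUG (Met) → GUG (Val) — missense.
Codon 2: GUG (Val) → CUG (Leu) — missense.
Codon 3: CAC (His) → GAC (Asp) — missense.
Codon 4: GAG (Glu) → GGG (Gly) — missense.
Codon 5: AGA (Arg) → AAA (Lys) — missense.
Synonymous: 0 of 5.

0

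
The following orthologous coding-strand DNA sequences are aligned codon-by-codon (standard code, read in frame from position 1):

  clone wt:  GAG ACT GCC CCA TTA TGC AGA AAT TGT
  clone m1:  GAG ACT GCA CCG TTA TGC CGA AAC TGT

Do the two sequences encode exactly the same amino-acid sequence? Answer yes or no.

Codon 1: GAG Glu / GAG Glu — identical.
Codon 2: ACT Thr / ACT Thr — identical.
Codon 3: GCC Ala / GCA Ala — synonymous.
Codon 4: CCA Pro / CCG Pro — synonymous.
Codon 5: TTA Leu / TTA Leu — identical.
Codon 6: TGC Cys / TGC Cys — identical.
Codon 7: AGA Arg / CGA Arg — synonymous.
Codon 8: AAT Asn / AAC Asn — synonymous.
Codon 9: TGT Cys / TGT Cys — identical.
Nonsynonymous differences: 0 → same protein.

yes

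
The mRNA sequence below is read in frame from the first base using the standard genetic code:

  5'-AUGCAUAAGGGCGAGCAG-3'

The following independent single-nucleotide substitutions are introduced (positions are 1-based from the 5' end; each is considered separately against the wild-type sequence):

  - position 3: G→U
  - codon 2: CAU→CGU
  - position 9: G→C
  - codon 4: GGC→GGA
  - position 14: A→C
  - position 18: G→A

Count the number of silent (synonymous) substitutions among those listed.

2

Codon 1: AUG (Met) → AUU (Ile) — missense.
Codon 2: CAU (His) → CGU (Arg) — missense.
Codon 3: AAG (Lys) → AAC (Asn) — missense.
Codon 4: GGC (Gly) → GGA (Gly) — synonymous.
Codon 5: GAG (Glu) → GCG (Ala) — missense.
Codon 6: CAG (Gln) → CAA (Gln) — synonymous.
Synonymous: 2 of 6.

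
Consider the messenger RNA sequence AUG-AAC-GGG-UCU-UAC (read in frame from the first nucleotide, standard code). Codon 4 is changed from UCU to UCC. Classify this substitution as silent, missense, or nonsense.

silent

Position 12 falls in codon 4: UCU → Ser.
After the substitution the codon is UCC → Ser.
Both encode Ser, so the change is synonymous.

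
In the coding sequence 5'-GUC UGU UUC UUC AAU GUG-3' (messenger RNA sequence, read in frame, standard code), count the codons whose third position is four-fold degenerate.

2

Codon 1 GUC (Val): third position 4-fold.
Codon 2 UGU (Cys): third position 2-fold.
Codon 3 UUC (Phe): third position 2-fold.
Codon 4 UUC (Phe): third position 2-fold.
Codon 5 AAU (Asn): third position 2-fold.
Codon 6 GUG (Val): third position 4-fold.
Four-fold degenerate third positions: 2.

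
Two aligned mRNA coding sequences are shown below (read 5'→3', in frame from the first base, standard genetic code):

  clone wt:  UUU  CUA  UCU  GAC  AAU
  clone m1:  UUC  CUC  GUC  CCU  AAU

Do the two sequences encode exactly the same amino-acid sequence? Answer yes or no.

no

Codon 1: UUU Phe / UUC Phe — synonymous.
Codon 2: CUA Leu / CUC Leu — synonymous.
Codon 3: UCU Ser / GUC Val — nonsynonymous.
Codon 4: GAC Asp / CCU Pro — nonsynonymous.
Codon 5: AAU Asn / AAU Asn — identical.
Nonsynonymous differences: 2 → different protein.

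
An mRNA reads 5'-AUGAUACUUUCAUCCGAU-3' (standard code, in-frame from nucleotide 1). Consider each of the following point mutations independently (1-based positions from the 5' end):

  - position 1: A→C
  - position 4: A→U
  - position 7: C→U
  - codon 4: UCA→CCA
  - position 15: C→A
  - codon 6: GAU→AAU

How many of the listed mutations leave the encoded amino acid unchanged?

1

Codon 1: AUG (Met) → CUG (Leu) — missense.
Codon 2: AUA (Ile) → UUA (Leu) — missense.
Codon 3: CUU (Leu) → UUU (Phe) — missense.
Codon 4: UCA (Ser) → CCA (Pro) — missense.
Codon 5: UCC (Ser) → UCA (Ser) — synonymous.
Codon 6: GAU (Asp) → AAU (Asn) — missense.
Synonymous: 1 of 6.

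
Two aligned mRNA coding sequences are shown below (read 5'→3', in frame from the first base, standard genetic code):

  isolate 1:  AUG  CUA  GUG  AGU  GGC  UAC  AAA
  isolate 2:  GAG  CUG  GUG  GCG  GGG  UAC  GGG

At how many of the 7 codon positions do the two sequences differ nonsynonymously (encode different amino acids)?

3

Codon 1: AUG Met / GAG Glu — nonsynonymous.
Codon 2: CUA Leu / CUG Leu — synonymous.
Codon 3: GUG Val / GUG Val — identical.
Codon 4: AGU Ser / GCG Ala — nonsynonymous.
Codon 5: GGC Gly / GGG Gly — synonymous.
Codon 6: UAC Tyr / UAC Tyr — identical.
Codon 7: AAA Lys / GGG Gly — nonsynonymous.
Nonsynonymous differences: 3.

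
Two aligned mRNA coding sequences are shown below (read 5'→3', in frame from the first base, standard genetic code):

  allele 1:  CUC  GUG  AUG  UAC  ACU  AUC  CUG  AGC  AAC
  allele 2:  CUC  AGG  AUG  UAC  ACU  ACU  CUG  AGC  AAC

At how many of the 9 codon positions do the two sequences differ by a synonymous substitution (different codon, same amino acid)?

0

Codon 1: CUC Leu / CUC Leu — identical.
Codon 2: GUG Val / AGG Arg — nonsynonymous.
Codon 3: AUG Met / AUG Met — identical.
Codon 4: UAC Tyr / UAC Tyr — identical.
Codon 5: ACU Thr / ACU Thr — identical.
Codon 6: AUC Ile / ACU Thr — nonsynonymous.
Codon 7: CUG Leu / CUG Leu — identical.
Codon 8: AGC Ser / AGC Ser — identical.
Codon 9: AAC Asn / AAC Asn — identical.
Synonymous differences: 0.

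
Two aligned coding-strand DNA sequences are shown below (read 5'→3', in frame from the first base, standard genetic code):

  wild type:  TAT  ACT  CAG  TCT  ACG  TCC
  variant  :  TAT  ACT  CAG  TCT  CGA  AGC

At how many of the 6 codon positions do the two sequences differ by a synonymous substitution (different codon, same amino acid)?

1

Codon 1: TAT Tyr / TAT Tyr — identical.
Codon 2: ACT Thr / ACT Thr — identical.
Codon 3: CAG Gln / CAG Gln — identical.
Codon 4: TCT Ser / TCT Ser — identical.
Codon 5: ACG Thr / CGA Arg — nonsynonymous.
Codon 6: TCC Ser / AGC Ser — synonymous.
Synonymous differences: 1.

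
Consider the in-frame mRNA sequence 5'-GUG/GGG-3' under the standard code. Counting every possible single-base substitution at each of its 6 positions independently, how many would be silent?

6

Codon 1 (GUG, Val): 3 synonymous substitutions.
Codon 2 (GGG, Gly): 3 synonymous substitutions.
Total: 3 + 3 = 6.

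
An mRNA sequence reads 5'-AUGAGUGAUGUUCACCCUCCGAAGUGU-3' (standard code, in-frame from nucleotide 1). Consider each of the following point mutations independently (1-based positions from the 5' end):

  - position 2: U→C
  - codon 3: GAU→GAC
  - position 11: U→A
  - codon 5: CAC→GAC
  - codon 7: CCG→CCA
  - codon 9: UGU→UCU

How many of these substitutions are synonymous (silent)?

Codon 1: AUG (Met) → ACG (Thr) — missense.
Codon 3: GAU (Asp) → GAC (Asp) — synonymous.
Codon 4: GUU (Val) → GAU (Asp) — missense.
Codon 5: CAC (His) → GAC (Asp) — missense.
Codon 7: CCG (Pro) → CCA (Pro) — synonymous.
Codon 9: UGU (Cys) → UCU (Ser) — missense.
Synonymous: 2 of 6.

2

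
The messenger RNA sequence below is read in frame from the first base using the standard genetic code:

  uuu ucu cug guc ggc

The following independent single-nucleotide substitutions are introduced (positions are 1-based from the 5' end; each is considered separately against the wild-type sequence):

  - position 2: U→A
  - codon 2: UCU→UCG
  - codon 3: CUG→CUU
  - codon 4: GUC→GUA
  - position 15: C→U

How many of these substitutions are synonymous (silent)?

4

Codon 1: UUU (Phe) → UAU (Tyr) — missense.
Codon 2: UCU (Ser) → UCG (Ser) — synonymous.
Codon 3: CUG (Leu) → CUU (Leu) — synonymous.
Codon 4: GUC (Val) → GUA (Val) — synonymous.
Codon 5: GGC (Gly) → GGU (Gly) — synonymous.
Synonymous: 4 of 5.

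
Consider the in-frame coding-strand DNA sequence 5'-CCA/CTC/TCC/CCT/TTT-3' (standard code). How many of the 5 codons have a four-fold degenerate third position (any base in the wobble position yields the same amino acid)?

4

Codon 1 CCA (Pro): third position 4-fold.
Codon 2 CTC (Leu): third position 4-fold.
Codon 3 TCC (Ser): third position 4-fold.
Codon 4 CCT (Pro): third position 4-fold.
Codon 5 TTT (Phe): third position 2-fold.
Four-fold degenerate third positions: 4.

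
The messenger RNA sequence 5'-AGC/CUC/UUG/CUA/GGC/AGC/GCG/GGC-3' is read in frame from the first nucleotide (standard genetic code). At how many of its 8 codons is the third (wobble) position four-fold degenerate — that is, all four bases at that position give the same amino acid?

5

Codon 1 AGC (Ser): third position 2-fold.
Codon 2 CUC (Leu): third position 4-fold.
Codon 3 UUG (Leu): third position 2-fold.
Codon 4 CUA (Leu): third position 4-fold.
Codon 5 GGC (Gly): third position 4-fold.
Codon 6 AGC (Ser): third position 2-fold.
Codon 7 GCG (Ala): third position 4-fold.
Codon 8 GGC (Gly): third position 4-fold.
Four-fold degenerate third positions: 5.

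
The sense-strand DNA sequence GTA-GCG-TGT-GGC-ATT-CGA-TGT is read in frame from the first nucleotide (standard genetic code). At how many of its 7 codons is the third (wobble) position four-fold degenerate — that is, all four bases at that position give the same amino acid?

Codon 1 GTA (Val): third position 4-fold.
Codon 2 GCG (Ala): third position 4-fold.
Codon 3 TGT (Cys): third position 2-fold.
Codon 4 GGC (Gly): third position 4-fold.
Codon 5 ATT (Ile): third position 3-fold.
Codon 6 CGA (Arg): third position 4-fold.
Codon 7 TGT (Cys): third position 2-fold.
Four-fold degenerate third positions: 4.

4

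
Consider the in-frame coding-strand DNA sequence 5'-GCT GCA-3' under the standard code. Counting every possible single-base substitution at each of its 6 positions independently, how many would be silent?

Codon 1 (GCT, Ala): 3 synonymous substitutions.
Codon 2 (GCA, Ala): 3 synonymous substitutions.
Total: 3 + 3 = 6.

6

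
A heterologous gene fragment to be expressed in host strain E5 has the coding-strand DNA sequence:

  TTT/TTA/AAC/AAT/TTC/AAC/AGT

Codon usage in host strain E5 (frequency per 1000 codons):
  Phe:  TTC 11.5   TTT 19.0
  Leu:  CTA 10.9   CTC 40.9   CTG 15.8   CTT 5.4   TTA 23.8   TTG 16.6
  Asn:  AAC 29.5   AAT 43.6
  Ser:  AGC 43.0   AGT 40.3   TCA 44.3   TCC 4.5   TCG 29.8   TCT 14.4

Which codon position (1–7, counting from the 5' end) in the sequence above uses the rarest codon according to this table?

5

Codon 1 TTT (Phe): 19.0 per 1000.
Codon 2 TTA (Leu): 23.8 per 1000.
Codon 3 AAC (Asn): 29.5 per 1000.
Codon 4 AAT (Asn): 43.6 per 1000.
Codon 5 TTC (Phe): 11.5 per 1000.
Codon 6 AAC (Asn): 29.5 per 1000.
Codon 7 AGT (Ser): 40.3 per 1000.
Lowest frequency is 11.5 at codon 5.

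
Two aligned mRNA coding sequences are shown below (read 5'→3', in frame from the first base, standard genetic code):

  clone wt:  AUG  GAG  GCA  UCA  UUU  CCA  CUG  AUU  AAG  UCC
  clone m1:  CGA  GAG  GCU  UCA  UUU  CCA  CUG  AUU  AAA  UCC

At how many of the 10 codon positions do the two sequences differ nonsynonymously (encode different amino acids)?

Codon 1: AUG Met / CGA Arg — nonsynonymous.
Codon 2: GAG Glu / GAG Glu — identical.
Codon 3: GCA Ala / GCU Ala — synonymous.
Codon 4: UCA Ser / UCA Ser — identical.
Codon 5: UUU Phe / UUU Phe — identical.
Codon 6: CCA Pro / CCA Pro — identical.
Codon 7: CUG Leu / CUG Leu — identical.
Codon 8: AUU Ile / AUU Ile — identical.
Codon 9: AAG Lys / AAA Lys — synonymous.
Codon 10: UCC Ser / UCC Ser — identical.
Nonsynonymous differences: 1.

1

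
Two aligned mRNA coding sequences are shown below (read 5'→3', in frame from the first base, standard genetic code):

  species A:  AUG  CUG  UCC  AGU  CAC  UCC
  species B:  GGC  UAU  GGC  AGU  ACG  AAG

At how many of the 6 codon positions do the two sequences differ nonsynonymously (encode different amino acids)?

Codon 1: AUG Met / GGC Gly — nonsynonymous.
Codon 2: CUG Leu / UAU Tyr — nonsynonymous.
Codon 3: UCC Ser / GGC Gly — nonsynonymous.
Codon 4: AGU Ser / AGU Ser — identical.
Codon 5: CAC His / ACG Thr — nonsynonymous.
Codon 6: UCC Ser / AAG Lys — nonsynonymous.
Nonsynonymous differences: 5.

5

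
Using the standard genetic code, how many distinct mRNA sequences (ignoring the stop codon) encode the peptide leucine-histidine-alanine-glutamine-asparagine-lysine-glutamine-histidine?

Leu: 6 codons.
His: 2 codons.
Ala: 4 codons.
Gln: 2 codons.
Asn: 2 codons.
Lys: 2 codons.
Gln: 2 codons.
His: 2 codons.
6 × 2 × 4 × 2 × 2 × 2 × 2 × 2 = 1536.

1536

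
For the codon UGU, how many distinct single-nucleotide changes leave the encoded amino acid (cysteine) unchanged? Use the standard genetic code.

Position 1: none → 0 synonymous.
Position 2: none → 0 synonymous.
Position 3: UGC → 1 synonymous.
Total: 0 + 0 + 1 = 1.

1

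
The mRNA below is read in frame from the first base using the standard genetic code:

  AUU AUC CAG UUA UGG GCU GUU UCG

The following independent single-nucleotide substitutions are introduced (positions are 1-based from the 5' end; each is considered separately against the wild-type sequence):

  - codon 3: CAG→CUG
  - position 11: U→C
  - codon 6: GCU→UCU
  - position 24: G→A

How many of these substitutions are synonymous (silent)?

1

Codon 3: CAG (Gln) → CUG (Leu) — missense.
Codon 4: UUA (Leu) → UCA (Ser) — missense.
Codon 6: GCU (Ala) → UCU (Ser) — missense.
Codon 8: UCG (Ser) → UCA (Ser) — synonymous.
Synonymous: 1 of 4.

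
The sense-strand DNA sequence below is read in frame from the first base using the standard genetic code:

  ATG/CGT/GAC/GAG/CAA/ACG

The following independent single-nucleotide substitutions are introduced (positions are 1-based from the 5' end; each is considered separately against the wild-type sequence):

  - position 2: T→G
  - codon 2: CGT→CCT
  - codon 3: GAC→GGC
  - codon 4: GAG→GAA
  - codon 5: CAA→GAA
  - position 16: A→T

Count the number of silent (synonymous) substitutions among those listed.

1

Codon 1: ATG (Met) → AGG (Arg) — missense.
Codon 2: CGT (Arg) → CCT (Pro) — missense.
Codon 3: GAC (Asp) → GGC (Gly) — missense.
Codon 4: GAG (Glu) → GAA (Glu) — synonymous.
Codon 5: CAA (Gln) → GAA (Glu) — missense.
Codon 6: ACG (Thr) → TCG (Ser) — missense.
Synonymous: 1 of 6.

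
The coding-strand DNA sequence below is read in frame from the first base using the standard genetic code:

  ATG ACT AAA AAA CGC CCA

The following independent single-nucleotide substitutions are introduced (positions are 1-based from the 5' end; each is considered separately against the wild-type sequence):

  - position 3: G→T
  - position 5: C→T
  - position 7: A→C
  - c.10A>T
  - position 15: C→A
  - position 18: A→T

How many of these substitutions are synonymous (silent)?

2

Codon 1: ATG (Met) → ATT (Ile) — missense.
Codon 2: ACT (Thr) → ATT (Ile) — missense.
Codon 3: AAA (Lys) → CAA (Gln) — missense.
Codon 4: AAA (Lys) → TAA (Stop) — nonsense.
Codon 5: CGC (Arg) → CGA (Arg) — synonymous.
Codon 6: CCA (Pro) → CCT (Pro) — synonymous.
Synonymous: 2 of 6.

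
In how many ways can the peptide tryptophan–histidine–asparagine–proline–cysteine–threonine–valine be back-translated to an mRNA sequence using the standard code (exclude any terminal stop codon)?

Trp: 1 codon.
His: 2 codons.
Asn: 2 codons.
Pro: 4 codons.
Cys: 2 codons.
Thr: 4 codons.
Val: 4 codons.
1 × 2 × 2 × 4 × 2 × 4 × 4 = 512.

512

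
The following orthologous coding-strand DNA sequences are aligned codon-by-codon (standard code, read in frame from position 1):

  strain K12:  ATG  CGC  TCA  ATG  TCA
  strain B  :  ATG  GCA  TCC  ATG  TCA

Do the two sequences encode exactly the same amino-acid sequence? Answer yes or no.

Codon 1: ATG Met / ATG Met — identical.
Codon 2: CGC Arg / GCA Ala — nonsynonymous.
Codon 3: TCA Ser / TCC Ser — synonymous.
Codon 4: ATG Met / ATG Met — identical.
Codon 5: TCA Ser / TCA Ser — identical.
Nonsynonymous differences: 1 → different protein.

no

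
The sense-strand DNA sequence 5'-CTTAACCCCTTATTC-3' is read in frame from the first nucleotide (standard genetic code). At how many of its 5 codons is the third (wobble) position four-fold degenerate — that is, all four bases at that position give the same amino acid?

2

Codon 1 CTT (Leu): third position 4-fold.
Codon 2 AAC (Asn): third position 2-fold.
Codon 3 CCC (Pro): third position 4-fold.
Codon 4 TTA (Leu): third position 2-fold.
Codon 5 TTC (Phe): third position 2-fold.
Four-fold degenerate third positions: 2.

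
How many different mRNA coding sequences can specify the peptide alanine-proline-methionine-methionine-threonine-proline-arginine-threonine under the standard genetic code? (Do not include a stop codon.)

Ala: 4 codons.
Pro: 4 codons.
Met: 1 codon.
Met: 1 codon.
Thr: 4 codons.
Pro: 4 codons.
Arg: 6 codons.
Thr: 4 codons.
4 × 4 × 1 × 1 × 4 × 4 × 6 × 4 = 6144.

6144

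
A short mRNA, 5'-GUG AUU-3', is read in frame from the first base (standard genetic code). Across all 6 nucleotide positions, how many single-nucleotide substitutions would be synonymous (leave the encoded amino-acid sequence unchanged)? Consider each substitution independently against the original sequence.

Codon 1 (GUG, Val): 3 synonymous substitutions.
Codon 2 (AUU, Ile): 2 synonymous substitutions.
Total: 3 + 2 = 5.

5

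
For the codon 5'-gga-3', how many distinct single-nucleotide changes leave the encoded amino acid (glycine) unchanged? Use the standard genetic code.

Position 1: none → 0 synonymous.
Position 2: none → 0 synonymous.
Position 3: GGT, GGC, GGG → 3 synonymous.
Total: 0 + 0 + 3 = 3.

3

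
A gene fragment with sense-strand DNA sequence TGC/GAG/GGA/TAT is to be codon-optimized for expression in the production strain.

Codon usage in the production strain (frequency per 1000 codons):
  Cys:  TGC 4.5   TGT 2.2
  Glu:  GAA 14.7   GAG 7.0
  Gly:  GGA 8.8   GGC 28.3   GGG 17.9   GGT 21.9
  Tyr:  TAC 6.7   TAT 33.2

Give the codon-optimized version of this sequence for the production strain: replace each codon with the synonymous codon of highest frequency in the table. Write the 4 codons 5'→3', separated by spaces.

TGC GAA GGC TAT

Codon 1 (Cys): best is TGC at 4.5.
Codon 2 (Glu): best is GAA at 14.7.
Codon 3 (Gly): best is GGC at 28.3.
Codon 4 (Tyr): best is TAT at 33.2.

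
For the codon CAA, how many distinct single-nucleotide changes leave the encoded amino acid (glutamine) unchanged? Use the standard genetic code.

1

Position 1: none → 0 synonymous.
Position 2: none → 0 synonymous.
Position 3: CAG → 1 synonymous.
Total: 0 + 0 + 1 = 1.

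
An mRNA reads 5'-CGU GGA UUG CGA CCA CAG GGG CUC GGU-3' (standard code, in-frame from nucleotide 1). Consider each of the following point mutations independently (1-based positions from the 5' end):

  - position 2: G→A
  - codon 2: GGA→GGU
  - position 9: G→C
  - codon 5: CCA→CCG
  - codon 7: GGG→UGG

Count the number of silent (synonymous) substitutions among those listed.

2

Codon 1: CGU (Arg) → CAU (His) — missense.
Codon 2: GGA (Gly) → GGU (Gly) — synonymous.
Codon 3: UUG (Leu) → UUC (Phe) — missense.
Codon 5: CCA (Pro) → CCG (Pro) — synonymous.
Codon 7: GGG (Gly) → UGG (Trp) — missense.
Synonymous: 2 of 5.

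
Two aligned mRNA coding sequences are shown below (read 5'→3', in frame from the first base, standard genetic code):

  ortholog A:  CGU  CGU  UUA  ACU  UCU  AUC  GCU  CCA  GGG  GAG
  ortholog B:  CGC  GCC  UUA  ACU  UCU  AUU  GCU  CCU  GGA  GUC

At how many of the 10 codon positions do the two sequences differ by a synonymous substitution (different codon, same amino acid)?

Codon 1: CGU Arg / CGC Arg — synonymous.
Codon 2: CGU Arg / GCC Ala — nonsynonymous.
Codon 3: UUA Leu / UUA Leu — identical.
Codon 4: ACU Thr / ACU Thr — identical.
Codon 5: UCU Ser / UCU Ser — identical.
Codon 6: AUC Ile / AUU Ile — synonymous.
Codon 7: GCU Ala / GCU Ala — identical.
Codon 8: CCA Pro / CCU Pro — synonymous.
Codon 9: GGG Gly / GGA Gly — synonymous.
Codon 10: GAG Glu / GUC Val — nonsynonymous.
Synonymous differences: 4.

4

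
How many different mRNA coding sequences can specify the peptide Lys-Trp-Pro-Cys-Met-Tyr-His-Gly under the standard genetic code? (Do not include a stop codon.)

Lys: 2 codons.
Trp: 1 codon.
Pro: 4 codons.
Cys: 2 codons.
Met: 1 codon.
Tyr: 2 codons.
His: 2 codons.
Gly: 4 codons.
2 × 1 × 4 × 2 × 1 × 2 × 2 × 4 = 256.

256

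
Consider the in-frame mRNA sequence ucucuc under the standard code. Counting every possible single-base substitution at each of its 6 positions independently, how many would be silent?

Codon 1 (UCU, Ser): 3 synonymous substitutions.
Codon 2 (CUC, Leu): 3 synonymous substitutions.
Total: 3 + 3 = 6.

6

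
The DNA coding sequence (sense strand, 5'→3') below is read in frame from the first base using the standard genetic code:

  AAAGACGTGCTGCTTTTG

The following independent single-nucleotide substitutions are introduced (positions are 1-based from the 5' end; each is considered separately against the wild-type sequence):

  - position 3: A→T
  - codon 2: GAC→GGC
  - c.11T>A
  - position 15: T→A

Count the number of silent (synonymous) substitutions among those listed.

Codon 1: AAA (Lys) → AAT (Asn) — missense.
Codon 2: GAC (Asp) → GGC (Gly) — missense.
Codon 4: CTG (Leu) → CAG (Gln) — missense.
Codon 5: CTT (Leu) → CTA (Leu) — synonymous.
Synonymous: 1 of 4.

1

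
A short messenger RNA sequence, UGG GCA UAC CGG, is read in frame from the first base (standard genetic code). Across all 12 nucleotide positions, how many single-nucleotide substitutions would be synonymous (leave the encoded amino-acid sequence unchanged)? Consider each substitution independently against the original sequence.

Codon 1 (UGG, Trp): 0 synonymous substitutions.
Codon 2 (GCA, Ala): 3 synonymous substitutions.
Codon 3 (UAC, Tyr): 1 synonymous substitution.
Codon 4 (CGG, Arg): 4 synonymous substitutions.
Total: 0 + 3 + 1 + 4 = 8.

8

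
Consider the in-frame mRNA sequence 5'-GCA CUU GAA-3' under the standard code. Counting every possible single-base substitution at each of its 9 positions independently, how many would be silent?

7

Codon 1 (GCA, Ala): 3 synonymous substitutions.
Codon 2 (CUU, Leu): 3 synonymous substitutions.
Codon 3 (GAA, Glu): 1 synonymous substitution.
Total: 3 + 3 + 1 = 7.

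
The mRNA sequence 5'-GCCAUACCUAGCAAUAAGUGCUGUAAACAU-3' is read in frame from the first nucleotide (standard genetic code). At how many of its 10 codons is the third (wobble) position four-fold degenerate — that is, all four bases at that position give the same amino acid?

Codon 1 GCC (Ala): third position 4-fold.
Codon 2 AUA (Ile): third position 3-fold.
Codon 3 CCU (Pro): third position 4-fold.
Codon 4 AGC (Ser): third position 2-fold.
Codon 5 AAU (Asn): third position 2-fold.
Codon 6 AAG (Lys): third position 2-fold.
Codon 7 UGC (Cys): third position 2-fold.
Codon 8 UGU (Cys): third position 2-fold.
Codon 9 AAA (Lys): third position 2-fold.
Codon 10 CAU (His): third position 2-fold.
Four-fold degenerate third positions: 2.

2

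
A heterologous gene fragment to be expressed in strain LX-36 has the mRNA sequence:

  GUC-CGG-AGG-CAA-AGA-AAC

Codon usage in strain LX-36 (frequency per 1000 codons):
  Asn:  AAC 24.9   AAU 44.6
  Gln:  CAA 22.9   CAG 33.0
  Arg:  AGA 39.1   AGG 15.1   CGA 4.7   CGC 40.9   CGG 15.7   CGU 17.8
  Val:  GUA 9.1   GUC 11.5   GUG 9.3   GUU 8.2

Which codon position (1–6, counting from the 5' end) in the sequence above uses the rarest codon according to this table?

1

Codon 1 GUC (Val): 11.5 per 1000.
Codon 2 CGG (Arg): 15.7 per 1000.
Codon 3 AGG (Arg): 15.1 per 1000.
Codon 4 CAA (Gln): 22.9 per 1000.
Codon 5 AGA (Arg): 39.1 per 1000.
Codon 6 AAC (Asn): 24.9 per 1000.
Lowest frequency is 11.5 at codon 1.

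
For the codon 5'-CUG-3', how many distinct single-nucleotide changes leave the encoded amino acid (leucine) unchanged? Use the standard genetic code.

Position 1: UUG → 1 synonymous.
Position 2: none → 0 synonymous.
Position 3: CUU, CUC, CUA → 3 synonymous.
Total: 1 + 0 + 3 = 4.

4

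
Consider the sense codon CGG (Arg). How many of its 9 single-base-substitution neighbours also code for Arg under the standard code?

4

Position 1: AGG → 1 synonymous.
Position 2: none → 0 synonymous.
Position 3: CGU, CGC, CGA → 3 synonymous.
Total: 1 + 0 + 3 = 4.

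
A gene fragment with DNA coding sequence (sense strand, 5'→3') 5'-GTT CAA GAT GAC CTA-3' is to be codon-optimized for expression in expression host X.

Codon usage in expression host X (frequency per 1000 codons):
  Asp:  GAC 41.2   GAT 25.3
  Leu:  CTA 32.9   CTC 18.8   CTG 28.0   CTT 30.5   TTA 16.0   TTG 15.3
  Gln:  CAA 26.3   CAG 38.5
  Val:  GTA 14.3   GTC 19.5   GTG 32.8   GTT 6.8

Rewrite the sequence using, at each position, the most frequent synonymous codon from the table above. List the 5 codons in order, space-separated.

GTG CAG GAC GAC CTA

Codon 1 (Val): best is GTG at 32.8.
Codon 2 (Gln): best is CAG at 38.5.
Codon 3 (Asp): best is GAC at 41.2.
Codon 4 (Asp): best is GAC at 41.2.
Codon 5 (Leu): best is CTA at 32.9.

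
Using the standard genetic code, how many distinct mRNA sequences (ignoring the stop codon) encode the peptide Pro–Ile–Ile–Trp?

36

Pro: 4 codons.
Ile: 3 codons.
Ile: 3 codons.
Trp: 1 codon.
4 × 3 × 3 × 1 = 36.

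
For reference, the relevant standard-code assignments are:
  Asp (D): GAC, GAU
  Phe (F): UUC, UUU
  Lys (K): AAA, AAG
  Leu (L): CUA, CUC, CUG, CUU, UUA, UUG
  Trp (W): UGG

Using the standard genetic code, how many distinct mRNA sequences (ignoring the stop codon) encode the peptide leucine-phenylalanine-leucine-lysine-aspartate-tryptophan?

288

Leu: 6 codons.
Phe: 2 codons.
Leu: 6 codons.
Lys: 2 codons.
Asp: 2 codons.
Trp: 1 codon.
6 × 2 × 6 × 2 × 2 × 1 = 288.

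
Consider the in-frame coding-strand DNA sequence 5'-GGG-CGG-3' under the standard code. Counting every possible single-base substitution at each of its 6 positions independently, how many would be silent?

7

Codon 1 (GGG, Gly): 3 synonymous substitutions.
Codon 2 (CGG, Arg): 4 synonymous substitutions.
Total: 3 + 4 = 7.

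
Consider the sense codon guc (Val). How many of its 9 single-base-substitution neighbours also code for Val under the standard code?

Position 1: none → 0 synonymous.
Position 2: none → 0 synonymous.
Position 3: GUU, GUA, GUG → 3 synonymous.
Total: 0 + 0 + 3 = 3.

3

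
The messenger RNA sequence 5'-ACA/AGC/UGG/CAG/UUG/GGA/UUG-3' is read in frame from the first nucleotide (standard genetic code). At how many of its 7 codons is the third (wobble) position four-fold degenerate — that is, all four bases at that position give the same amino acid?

Codon 1 ACA (Thr): third position 4-fold.
Codon 2 AGC (Ser): third position 2-fold.
Codon 3 UGG (Trp): third position 1-fold.
Codon 4 CAG (Gln): third position 2-fold.
Codon 5 UUG (Leu): third position 2-fold.
Codon 6 GGA (Gly): third position 4-fold.
Codon 7 UUG (Leu): third position 2-fold.
Four-fold degenerate third positions: 2.

2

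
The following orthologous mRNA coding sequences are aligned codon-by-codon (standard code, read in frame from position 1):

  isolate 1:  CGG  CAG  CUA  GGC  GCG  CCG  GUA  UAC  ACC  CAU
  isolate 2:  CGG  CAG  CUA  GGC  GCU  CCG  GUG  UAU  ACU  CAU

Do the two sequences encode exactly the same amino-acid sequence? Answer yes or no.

Codon 1: CGG Arg / CGG Arg — identical.
Codon 2: CAG Gln / CAG Gln — identical.
Codon 3: CUA Leu / CUA Leu — identical.
Codon 4: GGC Gly / GGC Gly — identical.
Codon 5: GCG Ala / GCU Ala — synonymous.
Codon 6: CCG Pro / CCG Pro — identical.
Codon 7: GUA Val / GUG Val — synonymous.
Codon 8: UAC Tyr / UAU Tyr — synonymous.
Codon 9: ACC Thr / ACU Thr — synonymous.
Codon 10: CAU His / CAU His — identical.
Nonsynonymous differences: 0 → same protein.

yes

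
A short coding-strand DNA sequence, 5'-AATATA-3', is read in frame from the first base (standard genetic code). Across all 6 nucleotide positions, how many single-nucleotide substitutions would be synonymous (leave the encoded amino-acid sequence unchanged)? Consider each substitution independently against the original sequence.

3

Codon 1 (AAT, Asn): 1 synonymous substitution.
Codon 2 (ATA, Ile): 2 synonymous substitutions.
Total: 1 + 2 = 3.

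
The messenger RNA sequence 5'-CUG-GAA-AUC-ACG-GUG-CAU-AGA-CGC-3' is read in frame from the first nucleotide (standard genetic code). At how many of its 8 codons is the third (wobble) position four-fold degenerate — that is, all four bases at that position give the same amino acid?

Codon 1 CUG (Leu): third position 4-fold.
Codon 2 GAA (Glu): third position 2-fold.
Codon 3 AUC (Ile): third position 3-fold.
Codon 4 ACG (Thr): third position 4-fold.
Codon 5 GUG (Val): third position 4-fold.
Codon 6 CAU (His): third position 2-fold.
Codon 7 AGA (Arg): third position 2-fold.
Codon 8 CGC (Arg): third position 4-fold.
Four-fold degenerate third positions: 4.

4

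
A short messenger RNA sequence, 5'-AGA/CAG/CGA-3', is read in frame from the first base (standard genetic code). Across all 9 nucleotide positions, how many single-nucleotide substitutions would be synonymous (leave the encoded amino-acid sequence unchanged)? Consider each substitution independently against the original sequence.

Codon 1 (AGA, Arg): 2 synonymous substitutions.
Codon 2 (CAG, Gln): 1 synonymous substitution.
Codon 3 (CGA, Arg): 4 synonymous substitutions.
Total: 2 + 1 + 4 = 7.

7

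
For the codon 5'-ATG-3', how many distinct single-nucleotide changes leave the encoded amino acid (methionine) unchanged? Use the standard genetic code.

Position 1: none → 0 synonymous.
Position 2: none → 0 synonymous.
Position 3: none → 0 synonymous.
Total: 0 + 0 + 0 = 0.

0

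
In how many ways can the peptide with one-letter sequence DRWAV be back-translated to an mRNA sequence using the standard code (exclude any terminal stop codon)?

192

Asp: 2 codons.
Arg: 6 codons.
Trp: 1 codon.
Ala: 4 codons.
Val: 4 codons.
2 × 6 × 1 × 4 × 4 = 192.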